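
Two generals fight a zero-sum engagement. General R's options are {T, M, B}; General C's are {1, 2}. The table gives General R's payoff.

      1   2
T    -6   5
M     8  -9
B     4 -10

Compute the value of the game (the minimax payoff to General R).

Row minima: T → -6, M → -9, B → -10; maximin = -6.
Column maxima: 1 → 8, 2 → 5; minimax = 5.
-6 ≠ 5, so there is no saddle point; optimal play is mixed.
B is strictly dominated by M, so General R never plays it.
On the remaining 2×2 (T, M vs 1, 2):
Let General R play T with probability p. Expected payoff against 1: (-6)p + 8(1−p) = −14p + 8; against 2: 5p + (-9)(1−p) = 14p − 9.
Setting these equal: −14p + 8 = 14p − 9 ⇒ −28p = -17 ⇒ p = 17/28, and the value is (-14)·(17/28) + 8 = -1/2.
For General C: with q = P(1), equating T's and M's payoffs gives −11q + 5 = 17q − 9 ⇒ q = 1/2.

-1/2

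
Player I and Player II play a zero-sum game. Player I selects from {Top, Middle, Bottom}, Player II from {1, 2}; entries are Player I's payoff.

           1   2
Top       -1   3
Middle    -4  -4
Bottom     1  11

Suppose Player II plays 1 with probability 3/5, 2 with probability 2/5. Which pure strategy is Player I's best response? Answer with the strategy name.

Expected payoff of Top: (3/5)·(-1) + (2/5)·3 = 3/5.
Expected payoff of Middle: (3/5)·(-4) + (2/5)·(-4) = -4.
Expected payoff of Bottom: (3/5)·1 + (2/5)·11 = 5.
The largest is 5, so Player I's best response is Bottom.

Bottom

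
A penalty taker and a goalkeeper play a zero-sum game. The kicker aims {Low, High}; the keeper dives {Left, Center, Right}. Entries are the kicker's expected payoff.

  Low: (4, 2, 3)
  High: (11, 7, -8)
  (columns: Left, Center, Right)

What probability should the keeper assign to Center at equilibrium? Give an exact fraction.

Row minima: Low → 2, High → -8; maximin = 2.
Column maxima: Left → 11, Center → 7, Right → 3; minimax = 3.
2 ≠ 3, so there is no saddle point; optimal play is mixed.
Left is strictly dominated by Center (it gives the kicker strictly more in every row), so the keeper never plays it.
On the remaining 2×2 (Low, High vs Center, Right):
Let the kicker play Low with probability p. Expected payoff against Center: 2p + 7(1−p) = −5p + 7; against Right: 3p + (-8)(1−p) = 11p − 8.
Setting these equal: −5p + 7 = 11p − 8 ⇒ −16p = -15 ⇒ p = 15/16, and the value is (-5)·(15/16) + 7 = 37/16.
For the keeper: with q = P(Center), equating Low's and High's payoffs gives −q + 3 = 15q − 8 ⇒ q = 11/16.

11/16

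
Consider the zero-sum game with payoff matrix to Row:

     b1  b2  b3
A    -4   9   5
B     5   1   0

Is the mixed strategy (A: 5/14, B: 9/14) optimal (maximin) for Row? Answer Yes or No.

Against b1 this mix gives (5/14)·(-4) + (9/14)·5 = 25/14.
Against b2 this mix gives (5/14)·9 + (9/14)·1 = 27/7.
Against b3 this mix gives (5/14)·5 + (9/14)·0 = 25/14.
All of Column's active replies (b1, b3) yield 25/14, and no column does worse for Row. The mix makes Column indifferent and guarantees 25/14, so it is optimal.

Yes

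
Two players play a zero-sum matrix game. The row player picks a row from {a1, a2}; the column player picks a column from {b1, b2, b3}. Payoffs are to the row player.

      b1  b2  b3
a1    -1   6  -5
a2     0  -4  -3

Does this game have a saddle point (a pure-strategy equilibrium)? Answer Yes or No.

Row minima: a1 → -5, a2 → -4; maximin = -4.
Column maxima: b1 → 0, b2 → 6, b3 → -3; minimax = -3.
-4 ≠ -3, so no pure-strategy equilibrium exists.

No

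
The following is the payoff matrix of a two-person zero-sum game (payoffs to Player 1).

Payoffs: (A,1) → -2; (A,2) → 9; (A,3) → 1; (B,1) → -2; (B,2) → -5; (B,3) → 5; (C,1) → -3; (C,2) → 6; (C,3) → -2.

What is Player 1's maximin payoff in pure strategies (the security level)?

-2

Row minima: A → -2, B → -5, C → -3.
The best of these is -2.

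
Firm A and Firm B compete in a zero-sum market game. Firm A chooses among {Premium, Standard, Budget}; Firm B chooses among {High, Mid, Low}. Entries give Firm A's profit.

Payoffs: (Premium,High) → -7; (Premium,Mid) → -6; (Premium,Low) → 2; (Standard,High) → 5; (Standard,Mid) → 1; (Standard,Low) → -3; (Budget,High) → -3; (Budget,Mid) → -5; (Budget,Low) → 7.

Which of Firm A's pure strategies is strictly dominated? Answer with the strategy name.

Premium

Budget gives a strictly higher payoff than Premium against every column: -3 > -7, -5 > -6, 7 > 2.
So Premium is strictly dominated and Firm A never plays it.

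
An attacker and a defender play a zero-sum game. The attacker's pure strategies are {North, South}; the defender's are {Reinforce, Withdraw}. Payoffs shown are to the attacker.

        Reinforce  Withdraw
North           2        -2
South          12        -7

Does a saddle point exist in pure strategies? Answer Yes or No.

Yes

Row minima: North → -2, South → -7; maximin = -2.
Column maxima: Reinforce → 12, Withdraw → -2; minimax = -2.
maximin = minimax = -2, so a saddle point exists.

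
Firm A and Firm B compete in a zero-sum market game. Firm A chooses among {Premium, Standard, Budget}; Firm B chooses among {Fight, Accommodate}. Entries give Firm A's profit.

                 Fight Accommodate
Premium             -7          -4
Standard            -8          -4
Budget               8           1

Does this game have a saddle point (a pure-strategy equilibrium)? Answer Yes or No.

Row minima: Premium → -7, Standard → -8, Budget → 1; maximin = 1.
Column maxima: Fight → 8, Accommodate → 1; minimax = 1.
maximin = minimax = 1, so a saddle point exists.

Yes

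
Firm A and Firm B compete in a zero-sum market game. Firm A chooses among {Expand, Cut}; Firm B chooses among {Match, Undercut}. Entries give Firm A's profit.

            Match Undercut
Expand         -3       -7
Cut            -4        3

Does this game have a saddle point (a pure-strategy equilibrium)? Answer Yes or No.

Row minima: Expand → -7, Cut → -4; maximin = -4.
Column maxima: Match → -3, Undercut → 3; minimax = -3.
-4 ≠ -3, so no pure-strategy equilibrium exists.

No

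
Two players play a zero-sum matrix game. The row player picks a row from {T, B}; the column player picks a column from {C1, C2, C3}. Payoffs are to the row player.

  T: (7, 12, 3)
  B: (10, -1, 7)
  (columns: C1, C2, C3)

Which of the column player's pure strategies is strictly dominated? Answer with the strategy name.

C1

C3 holds the row player's payoff strictly below C1 in every row: 3 < 7, 7 < 10.
So C1 is strictly dominated for the column player.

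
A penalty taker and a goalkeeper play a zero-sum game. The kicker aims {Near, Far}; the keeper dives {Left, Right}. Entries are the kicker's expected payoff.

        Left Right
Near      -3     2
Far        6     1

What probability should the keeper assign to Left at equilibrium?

Row minima: Near → -3, Far → 1; maximin = 1.
Column maxima: Left → 6, Right → 2; minimax = 2.
1 ≠ 2, so there is no saddle point; optimal play is mixed.
Let the kicker play Near with probability p. Expected payoff against Left: (-3)p + 6(1−p) = −9p + 6; against Right: 2p + 1(1−p) = p + 1.
Setting these equal: −9p + 6 = p + 1 ⇒ −10p = -5 ⇒ p = 1/2, and the value is (-9)·(1/2) + 6 = 3/2.
For the keeper: with q = P(Left), equating Near's and Far's payoffs gives −5q + 2 = 5q + 1 ⇒ q = 1/10.

1/10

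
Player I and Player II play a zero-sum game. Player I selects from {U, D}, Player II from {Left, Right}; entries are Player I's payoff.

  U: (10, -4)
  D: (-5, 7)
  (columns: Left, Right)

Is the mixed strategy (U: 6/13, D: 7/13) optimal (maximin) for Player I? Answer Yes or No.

Yes

Against Left this mix gives (6/13)·10 + (7/13)·(-5) = 25/13.
Against Right this mix gives (6/13)·(-4) + (7/13)·7 = 25/13.
All of Player II's active replies (Left, Right) yield 25/13, and no column does worse for Player I. The mix makes Player II indifferent and guarantees 25/13, so it is optimal.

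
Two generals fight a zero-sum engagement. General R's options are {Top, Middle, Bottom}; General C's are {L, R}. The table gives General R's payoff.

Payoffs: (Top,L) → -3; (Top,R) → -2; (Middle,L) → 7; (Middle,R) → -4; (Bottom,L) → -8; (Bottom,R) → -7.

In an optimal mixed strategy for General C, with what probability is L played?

Row minima: Top → -3, Middle → -4, Bottom → -8; maximin = -3.
Column maxima: L → 7, R → -2; minimax = -2.
-3 ≠ -2, so there is no saddle point; optimal play is mixed.
Bottom is strictly dominated by Top, so General R never plays it.
On the remaining 2×2 (Top, Middle vs L, R):
Let General R play Top with probability p. Expected payoff against L: (-3)p + 7(1−p) = −10p + 7; against R: (-2)p + (-4)(1−p) = 2p − 4.
Setting these equal: −10p + 7 = 2p − 4 ⇒ −12p = -11 ⇒ p = 11/12, and the value is (-10)·(11/12) + 7 = -13/6.
For General C: with q = P(L), equating Top's and Middle's payoffs gives −q − 2 = 11q − 4 ⇒ q = 1/6.

1/6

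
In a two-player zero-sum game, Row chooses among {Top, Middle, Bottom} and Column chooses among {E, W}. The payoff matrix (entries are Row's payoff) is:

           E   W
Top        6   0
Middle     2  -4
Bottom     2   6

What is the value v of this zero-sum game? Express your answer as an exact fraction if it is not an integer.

Row minima: Top → 0, Middle → -4, Bottom → 2; maximin = 2.
Column maxima: E → 6, W → 6; minimax = 6.
2 ≠ 6, so there is no saddle point; optimal play is mixed.
Middle is strictly dominated by Top, so Row never plays it.
On the remaining 2×2 (Top, Bottom vs E, W):
Let Row play Top with probability p. Expected payoff against E: 6p + 2(1−p) = 4p + 2; against W: 0p + 6(1−p) = −6p + 6.
Setting these equal: 4p + 2 = −6p + 6 ⇒ 10p = 4 ⇒ p = 2/5, and the value is (4)·(2/5) + 2 = 18/5.
For Column: with q = P(E), equating Top's and Bottom's payoffs gives 6q = −4q + 6 ⇒ q = 3/5.

18/5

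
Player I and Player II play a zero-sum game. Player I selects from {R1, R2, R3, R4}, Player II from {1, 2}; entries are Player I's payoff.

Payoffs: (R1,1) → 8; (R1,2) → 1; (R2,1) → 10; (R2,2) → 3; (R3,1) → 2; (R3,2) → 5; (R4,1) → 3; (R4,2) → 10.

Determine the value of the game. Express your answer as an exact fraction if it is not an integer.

Row minima: R1 → 1, R2 → 3, R3 → 2, R4 → 3; maximin = 3.
Column maxima: 1 → 10, 2 → 10; minimax = 10.
3 ≠ 10, so there is no saddle point; optimal play is mixed.
R1 is strictly dominated by R2, so Player I never plays it.
R3 is strictly dominated by R4, so Player I never plays it.
On the remaining 2×2 (R2, R4 vs 1, 2):
Let Player I play R2 with probability p. Expected payoff against 1: 10p + 3(1−p) = 7p + 3; against 2: 3p + 10(1−p) = −7p + 10.
Setting these equal: 7p + 3 = −7p + 10 ⇒ 14p = 7 ⇒ p = 1/2, and the value is (7)·(1/2) + 3 = 13/2.
For Player II: with q = P(1), equating R2's and R4's payoffs gives 7q + 3 = −7q + 10 ⇒ q = 1/2.

13/2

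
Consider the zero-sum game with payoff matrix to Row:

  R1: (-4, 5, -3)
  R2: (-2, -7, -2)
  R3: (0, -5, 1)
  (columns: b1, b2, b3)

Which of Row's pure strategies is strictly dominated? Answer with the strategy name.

R3 gives a strictly higher payoff than R2 against every column: 0 > -2, -5 > -7, 1 > -2.
So R2 is strictly dominated and Row never plays it.

R2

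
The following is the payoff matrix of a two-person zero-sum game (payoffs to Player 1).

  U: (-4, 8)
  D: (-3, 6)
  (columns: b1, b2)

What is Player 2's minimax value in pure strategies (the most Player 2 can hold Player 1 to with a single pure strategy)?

-3

Column maxima: b1 → -3, b2 → 8.
The smallest of these is -3.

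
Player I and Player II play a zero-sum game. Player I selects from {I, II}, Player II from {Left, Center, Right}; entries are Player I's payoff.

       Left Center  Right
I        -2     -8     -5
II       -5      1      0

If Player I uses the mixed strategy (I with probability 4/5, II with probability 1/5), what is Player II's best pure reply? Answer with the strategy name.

If Player II plays Left, Player I's expected payoff is (4/5)·(-2) + (1/5)·(-5) = -13/5.
If Player II plays Center, Player I's expected payoff is (4/5)·(-8) + (1/5)·1 = -31/5.
If Player II plays Right, Player I's expected payoff is (4/5)·(-5) + (1/5)·0 = -4.
Player II minimizes Player I's payoff; the smallest is -31/5, so the best response is Center.

Center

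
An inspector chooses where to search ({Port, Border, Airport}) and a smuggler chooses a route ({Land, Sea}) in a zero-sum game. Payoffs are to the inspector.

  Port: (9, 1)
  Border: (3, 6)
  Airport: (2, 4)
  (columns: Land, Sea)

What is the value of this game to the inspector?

Row minima: Port → 1, Border → 3, Airport → 2; maximin = 3.
Column maxima: Land → 9, Sea → 6; minimax = 6.
3 ≠ 6, so there is no saddle point; optimal play is mixed.
Airport is strictly dominated by Border, so the inspector never plays it.
On the remaining 2×2 (Port, Border vs Land, Sea):
Let the inspector play Port with probability p. Expected payoff against Land: 9p + 3(1−p) = 6p + 3; against Sea: 1p + 6(1−p) = −5p + 6.
Setting these equal: 6p + 3 = −5p + 6 ⇒ 11p = 3 ⇒ p = 3/11, and the value is (6)·(3/11) + 3 = 51/11.
For the smuggler: with q = P(Land), equating Port's and Border's payoffs gives 8q + 1 = −3q + 6 ⇒ q = 5/11.

51/11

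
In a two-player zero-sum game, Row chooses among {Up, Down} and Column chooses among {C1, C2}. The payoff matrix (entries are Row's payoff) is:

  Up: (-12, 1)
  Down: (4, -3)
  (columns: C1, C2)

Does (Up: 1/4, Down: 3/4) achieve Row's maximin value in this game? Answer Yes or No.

No

Against C1 this mix gives (1/4)·(-12) + (3/4)·4 = 0.
Against C2 this mix gives (1/4)·1 + (3/4)·(-3) = -2.
Column will play C2, holding Row to -2. Shifting weight toward the row that does better against C2 would raise this floor (the equalizing mix achieves -8/5 against both C2 and C1), so the proposed strategy is not optimal.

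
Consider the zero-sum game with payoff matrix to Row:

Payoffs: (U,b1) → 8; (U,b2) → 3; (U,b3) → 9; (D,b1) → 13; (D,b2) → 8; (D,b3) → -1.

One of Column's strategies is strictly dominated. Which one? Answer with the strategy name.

b2 holds Row's payoff strictly below b1 in every row: 3 < 8, 8 < 13.
So b1 is strictly dominated for Column.

b1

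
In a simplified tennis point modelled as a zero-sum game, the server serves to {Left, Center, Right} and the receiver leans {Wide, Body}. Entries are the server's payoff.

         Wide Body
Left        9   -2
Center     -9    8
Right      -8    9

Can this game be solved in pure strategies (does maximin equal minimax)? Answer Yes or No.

Row minima: Left → -2, Center → -9, Right → -8; maximin = -2.
Column maxima: Wide → 9, Body → 9; minimax = 9.
-2 ≠ 9, so no pure-strategy equilibrium exists.

No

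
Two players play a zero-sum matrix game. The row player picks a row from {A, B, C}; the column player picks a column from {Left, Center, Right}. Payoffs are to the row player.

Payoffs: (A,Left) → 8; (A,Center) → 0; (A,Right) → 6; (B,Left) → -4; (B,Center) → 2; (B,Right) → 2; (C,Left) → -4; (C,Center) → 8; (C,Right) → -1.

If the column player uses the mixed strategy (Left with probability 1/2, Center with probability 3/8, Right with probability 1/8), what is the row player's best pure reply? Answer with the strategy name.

Expected payoff of A: (1/2)·8 + (3/8)·0 + (1/8)·6 = 19/4.
Expected payoff of B: (1/2)·(-4) + (3/8)·2 + (1/8)·2 = -1.
Expected payoff of C: (1/2)·(-4) + (3/8)·8 + (1/8)·(-1) = 7/8.
The largest is 19/4, so the row player's best response is A.

A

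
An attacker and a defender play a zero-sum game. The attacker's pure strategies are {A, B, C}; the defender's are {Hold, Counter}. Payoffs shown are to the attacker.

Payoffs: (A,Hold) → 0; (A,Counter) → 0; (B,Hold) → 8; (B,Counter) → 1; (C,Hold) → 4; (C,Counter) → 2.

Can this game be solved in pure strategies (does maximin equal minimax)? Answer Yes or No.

Yes

Row minima: A → 0, B → 1, C → 2; maximin = 2.
Column maxima: Hold → 8, Counter → 2; minimax = 2.
maximin = minimax = 2, so a saddle point exists.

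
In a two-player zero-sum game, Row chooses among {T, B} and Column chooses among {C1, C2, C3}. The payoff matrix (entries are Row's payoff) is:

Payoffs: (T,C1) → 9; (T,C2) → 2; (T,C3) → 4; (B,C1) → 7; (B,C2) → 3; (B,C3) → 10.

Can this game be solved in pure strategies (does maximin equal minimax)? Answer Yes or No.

Row minima: T → 2, B → 3; maximin = 3.
Column maxima: C1 → 9, C2 → 3, C3 → 10; minimax = 3.
maximin = minimax = 3, so a saddle point exists.

Yes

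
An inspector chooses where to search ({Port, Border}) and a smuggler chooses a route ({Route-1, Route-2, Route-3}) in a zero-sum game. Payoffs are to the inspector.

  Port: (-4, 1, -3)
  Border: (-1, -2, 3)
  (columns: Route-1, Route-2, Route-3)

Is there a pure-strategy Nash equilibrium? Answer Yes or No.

Row minima: Port → -4, Border → -2; maximin = -2.
Column maxima: Route-1 → -1, Route-2 → 1, Route-3 → 3; minimax = -1.
-2 ≠ -1, so no pure-strategy equilibrium exists.

No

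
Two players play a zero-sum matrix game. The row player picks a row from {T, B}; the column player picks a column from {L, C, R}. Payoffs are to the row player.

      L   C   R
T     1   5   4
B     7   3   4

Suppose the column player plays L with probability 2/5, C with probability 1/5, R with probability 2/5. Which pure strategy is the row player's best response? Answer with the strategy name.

Expected payoff of T: (2/5)·1 + (1/5)·5 + (2/5)·4 = 3.
Expected payoff of B: (2/5)·7 + (1/5)·3 + (2/5)·4 = 5.
The largest is 5, so the row player's best response is B.

B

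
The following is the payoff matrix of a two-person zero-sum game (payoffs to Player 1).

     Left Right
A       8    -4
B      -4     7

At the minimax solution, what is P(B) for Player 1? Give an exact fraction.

12/23

Row minima: A → -4, B → -4; maximin = -4.
Column maxima: Left → 8, Right → 7; minimax = 7.
-4 ≠ 7, so there is no saddle point; optimal play is mixed.
Let Player 1 play A with probability p. Expected payoff against Left: 8p + (-4)(1−p) = 12p − 4; against Right: (-4)p + 7(1−p) = −11p + 7.
Setting these equal: 12p − 4 = −11p + 7 ⇒ 23p = 11 ⇒ p = 11/23, and the value is (12)·(11/23) − 4 = 40/23.
For Player 2: with q = P(Left), equating A's and B's payoffs gives 12q − 4 = −11q + 7 ⇒ q = 11/23.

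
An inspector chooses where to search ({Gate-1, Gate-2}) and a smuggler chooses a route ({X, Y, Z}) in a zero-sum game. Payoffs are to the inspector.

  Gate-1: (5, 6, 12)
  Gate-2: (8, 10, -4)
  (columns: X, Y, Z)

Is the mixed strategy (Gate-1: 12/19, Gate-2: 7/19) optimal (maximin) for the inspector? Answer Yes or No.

Against X this mix gives (12/19)·5 + (7/19)·8 = 116/19.
Against Y this mix gives (12/19)·6 + (7/19)·10 = 142/19.
Against Z this mix gives (12/19)·12 + (7/19)·(-4) = 116/19.
All of the smuggler's active replies (X, Z) yield 116/19, and no column does worse for the inspector. The mix makes the smuggler indifferent and guarantees 116/19, so it is optimal.

Yes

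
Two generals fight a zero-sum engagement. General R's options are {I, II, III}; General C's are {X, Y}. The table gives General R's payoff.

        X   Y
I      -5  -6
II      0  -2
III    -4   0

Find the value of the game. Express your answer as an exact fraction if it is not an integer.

Row minima: I → -6, II → -2, III → -4; maximin = -2.
Column maxima: X → 0, Y → 0; minimax = 0.
-2 ≠ 0, so there is no saddle point; optimal play is mixed.
I is strictly dominated by II, so General R never plays it.
On the remaining 2×2 (II, III vs X, Y):
Let General R play II with probability p. Expected payoff against X: 0p + (-4)(1−p) = 4p − 4; against Y: (-2)p + 0(1−p) = −2p.
Setting these equal: 4p − 4 = −2p ⇒ 6p = 4 ⇒ p = 2/3, and the value is (4)·(2/3) − 4 = -4/3.
For General C: with q = P(X), equating II's and III's payoffs gives 2q − 2 = −4q ⇒ q = 1/3.

-4/3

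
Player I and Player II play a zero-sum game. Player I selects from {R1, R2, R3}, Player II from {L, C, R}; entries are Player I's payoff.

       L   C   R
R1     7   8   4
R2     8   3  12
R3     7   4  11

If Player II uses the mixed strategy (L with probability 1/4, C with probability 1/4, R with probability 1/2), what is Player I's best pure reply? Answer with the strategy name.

R2

Expected payoff of R1: (1/4)·7 + (1/4)·8 + (1/2)·4 = 23/4.
Expected payoff of R2: (1/4)·8 + (1/4)·3 + (1/2)·12 = 35/4.
Expected payoff of R3: (1/4)·7 + (1/4)·4 + (1/2)·11 = 33/4.
The largest is 35/4, so Player I's best response is R2.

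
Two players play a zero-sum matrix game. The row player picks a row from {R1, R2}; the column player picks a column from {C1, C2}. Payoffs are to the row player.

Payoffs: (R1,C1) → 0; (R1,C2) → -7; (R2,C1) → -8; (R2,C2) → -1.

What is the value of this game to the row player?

-4

Row minima: R1 → -7, R2 → -8; maximin = -7.
Column maxima: C1 → 0, C2 → -1; minimax = -1.
-7 ≠ -1, so there is no saddle point; optimal play is mixed.
Let the row player play R1 with probability p. Expected payoff against C1: 0p + (-8)(1−p) = 8p − 8; against C2: (-7)p + (-1)(1−p) = −6p − 1.
Setting these equal: 8p − 8 = −6p − 1 ⇒ 14p = 7 ⇒ p = 1/2, and the value is (8)·(1/2) − 8 = -4.
For the column player: with q = P(C1), equating R1's and R2's payoffs gives 7q − 7 = −7q − 1 ⇒ q = 3/7.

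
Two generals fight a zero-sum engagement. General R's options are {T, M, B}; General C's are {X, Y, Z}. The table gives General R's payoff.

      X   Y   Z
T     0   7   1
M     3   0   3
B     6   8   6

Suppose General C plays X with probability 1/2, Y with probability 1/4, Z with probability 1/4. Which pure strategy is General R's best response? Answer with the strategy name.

Expected payoff of T: (1/2)·0 + (1/4)·7 + (1/4)·1 = 2.
Expected payoff of M: (1/2)·3 + (1/4)·0 + (1/4)·3 = 9/4.
Expected payoff of B: (1/2)·6 + (1/4)·8 + (1/4)·6 = 13/2.
The largest is 13/2, so General R's best response is B.

B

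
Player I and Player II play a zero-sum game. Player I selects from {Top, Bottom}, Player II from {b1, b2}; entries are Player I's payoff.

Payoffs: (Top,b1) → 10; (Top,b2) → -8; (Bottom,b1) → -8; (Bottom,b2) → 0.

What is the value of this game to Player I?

Row minima: Top → -8, Bottom → -8; maximin = -8.
Column maxima: b1 → 10, b2 → 0; minimax = 0.
-8 ≠ 0, so there is no saddle point; optimal play is mixed.
Let Player I play Top with probability p. Expected payoff against b1: 10p + (-8)(1−p) = 18p − 8; against b2: (-8)p + 0(1−p) = −8p.
Setting these equal: 18p − 8 = −8p ⇒ 26p = 8 ⇒ p = 4/13, and the value is (18)·(4/13) − 8 = -32/13.
For Player II: with q = P(b1), equating Top's and Bottom's payoffs gives 18q − 8 = −8q ⇒ q = 4/13.

-32/13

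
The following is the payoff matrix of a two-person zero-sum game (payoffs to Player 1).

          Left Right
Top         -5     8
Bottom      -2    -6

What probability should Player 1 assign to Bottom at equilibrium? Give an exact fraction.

Row minima: Top → -5, Bottom → -6; maximin = -5.
Column maxima: Left → -2, Right → 8; minimax = -2.
-5 ≠ -2, so there is no saddle point; optimal play is mixed.
Let Player 1 play Top with probability p. Expected payoff against Left: (-5)p + (-2)(1−p) = −3p − 2; against Right: 8p + (-6)(1−p) = 14p − 6.
Setting these equal: −3p − 2 = 14p − 6 ⇒ −17p = -4 ⇒ p = 4/17, and the value is (-3)·(4/17) − 2 = -46/17.
For Player 2: with q = P(Left), equating Top's and Bottom's payoffs gives −13q + 8 = 4q − 6 ⇒ q = 14/17.

13/17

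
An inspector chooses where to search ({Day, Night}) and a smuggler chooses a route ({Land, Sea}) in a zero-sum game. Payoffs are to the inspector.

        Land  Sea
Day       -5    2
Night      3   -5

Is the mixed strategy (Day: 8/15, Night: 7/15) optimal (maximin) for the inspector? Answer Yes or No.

Yes

Against Land this mix gives (8/15)·(-5) + (7/15)·3 = -19/15.
Against Sea this mix gives (8/15)·2 + (7/15)·(-5) = -19/15.
All of the smuggler's active replies (Land, Sea) yield -19/15, and no column does worse for the inspector. The mix makes the smuggler indifferent and guarantees -19/15, so it is optimal.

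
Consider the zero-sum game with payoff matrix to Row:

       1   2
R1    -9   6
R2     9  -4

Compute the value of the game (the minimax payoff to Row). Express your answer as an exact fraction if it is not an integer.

9/14

Row minima: R1 → -9, R2 → -4; maximin = -4.
Column maxima: 1 → 9, 2 → 6; minimax = 6.
-4 ≠ 6, so there is no saddle point; optimal play is mixed.
Let Row play R1 with probability p. Expected payoff against 1: (-9)p + 9(1−p) = −18p + 9; against 2: 6p + (-4)(1−p) = 10p − 4.
Setting these equal: −18p + 9 = 10p − 4 ⇒ −28p = -13 ⇒ p = 13/28, and the value is (-18)·(13/28) + 9 = 9/14.
For Column: with q = P(1), equating R1's and R2's payoffs gives −15q + 6 = 13q − 4 ⇒ q = 5/14.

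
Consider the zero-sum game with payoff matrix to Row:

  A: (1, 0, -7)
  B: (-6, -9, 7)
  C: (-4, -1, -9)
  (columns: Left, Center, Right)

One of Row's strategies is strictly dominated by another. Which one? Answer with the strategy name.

A gives a strictly higher payoff than C against every column: 1 > -4, 0 > -1, -7 > -9.
So C is strictly dominated and Row never plays it.

C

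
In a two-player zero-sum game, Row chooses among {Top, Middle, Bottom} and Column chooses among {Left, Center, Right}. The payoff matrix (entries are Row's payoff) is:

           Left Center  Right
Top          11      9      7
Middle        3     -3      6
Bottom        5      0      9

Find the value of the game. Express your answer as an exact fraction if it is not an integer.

Row minima: Top → 7, Middle → -3, Bottom → 0; maximin = 7.
Column maxima: Left → 11, Center → 9, Right → 9; minimax = 9.
7 ≠ 9, so there is no saddle point; optimal play is mixed.
Middle is strictly dominated by Top, so Row never plays it.
Left is strictly dominated by Center (it gives Row strictly more in every row), so Column never plays it.
On the remaining 2×2 (Top, Bottom vs Center, Right):
Let Row play Top with probability p. Expected payoff against Center: 9p + 0(1−p) = 9p; against Right: 7p + 9(1−p) = −2p + 9.
Setting these equal: 9p = −2p + 9 ⇒ 11p = 9 ⇒ p = 9/11, and the value is (9)·(9/11) = 81/11.
For Column: with q = P(Center), equating Top's and Bottom's payoffs gives 2q + 7 = −9q + 9 ⇒ q = 2/11.

81/11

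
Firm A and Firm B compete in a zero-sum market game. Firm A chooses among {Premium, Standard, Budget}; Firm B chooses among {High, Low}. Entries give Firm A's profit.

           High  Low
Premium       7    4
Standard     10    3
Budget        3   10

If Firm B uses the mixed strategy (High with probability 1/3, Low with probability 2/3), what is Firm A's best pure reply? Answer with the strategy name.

Expected payoff of Premium: (1/3)·7 + (2/3)·4 = 5.
Expected payoff of Standard: (1/3)·10 + (2/3)·3 = 16/3.
Expected payoff of Budget: (1/3)·3 + (2/3)·10 = 23/3.
The largest is 23/3, so Firm A's best response is Budget.

Budget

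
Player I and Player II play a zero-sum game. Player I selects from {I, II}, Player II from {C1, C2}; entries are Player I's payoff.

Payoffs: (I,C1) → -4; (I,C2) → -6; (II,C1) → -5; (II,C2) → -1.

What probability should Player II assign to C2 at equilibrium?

Row minima: I → -6, II → -5; maximin = -5.
Column maxima: C1 → -4, C2 → -1; minimax = -4.
-5 ≠ -4, so there is no saddle point; optimal play is mixed.
Let Player I play I with probability p. Expected payoff against C1: (-4)p + (-5)(1−p) = p − 5; against C2: (-6)p + (-1)(1−p) = −5p − 1.
Setting these equal: p − 5 = −5p − 1 ⇒ 6p = 4 ⇒ p = 2/3, and the value is (1)·(2/3) − 5 = -13/3.
For Player II: with q = P(C1), equating I's and II's payoffs gives 2q − 6 = −4q − 1 ⇒ q = 5/6.

1/6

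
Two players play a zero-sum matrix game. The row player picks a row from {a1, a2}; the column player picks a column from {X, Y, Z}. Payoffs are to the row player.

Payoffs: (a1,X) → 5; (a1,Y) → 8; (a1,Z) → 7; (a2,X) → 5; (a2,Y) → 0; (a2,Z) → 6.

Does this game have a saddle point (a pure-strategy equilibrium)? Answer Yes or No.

Yes

Row minima: a1 → 5, a2 → 0; maximin = 5.
Column maxima: X → 5, Y → 8, Z → 7; minimax = 5.
maximin = minimax = 5, so a saddle point exists.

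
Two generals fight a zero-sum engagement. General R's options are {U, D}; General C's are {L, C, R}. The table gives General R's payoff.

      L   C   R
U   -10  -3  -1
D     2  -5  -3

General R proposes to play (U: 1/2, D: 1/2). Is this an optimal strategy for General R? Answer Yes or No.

Yes

Against L this mix gives (1/2)·(-10) + (1/2)·2 = -4.
Against C this mix gives (1/2)·(-3) + (1/2)·(-5) = -4.
Against R this mix gives (1/2)·(-1) + (1/2)·(-3) = -2.
All of General C's active replies (L, C) yield -4, and no column does worse for General R. The mix makes General C indifferent and guarantees -4, so it is optimal.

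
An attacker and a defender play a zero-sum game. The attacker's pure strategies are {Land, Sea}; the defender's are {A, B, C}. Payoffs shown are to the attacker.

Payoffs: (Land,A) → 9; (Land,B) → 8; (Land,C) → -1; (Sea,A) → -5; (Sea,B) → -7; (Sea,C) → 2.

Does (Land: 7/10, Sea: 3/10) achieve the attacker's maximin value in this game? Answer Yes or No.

No

Against A this mix gives (7/10)·9 + (3/10)·(-5) = 24/5.
Against B this mix gives (7/10)·8 + (3/10)·(-7) = 7/2.
Against C this mix gives (7/10)·(-1) + (3/10)·2 = -1/10.
The defender will play C, holding the attacker to -1/10. Shifting weight toward the row that does better against C would raise this floor (the equalizing mix achieves 1/2 against both C and B), so the proposed strategy is not optimal.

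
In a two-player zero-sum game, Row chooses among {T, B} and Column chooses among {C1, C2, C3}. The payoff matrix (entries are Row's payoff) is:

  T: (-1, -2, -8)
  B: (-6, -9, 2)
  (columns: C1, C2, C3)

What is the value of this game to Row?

-76/17

Row minima: T → -8, B → -9; maximin = -8.
Column maxima: C1 → -1, C2 → -2, C3 → 2; minimax = -2.
-8 ≠ -2, so there is no saddle point; optimal play is mixed.
C1 is strictly dominated by C2 (it gives Row strictly more in every row), so Column never plays it.
On the remaining 2×2 (T, B vs C2, C3):
Let Row play T with probability p. Expected payoff against C2: (-2)p + (-9)(1−p) = 7p − 9; against C3: (-8)p + 2(1−p) = −10p + 2.
Setting these equal: 7p − 9 = −10p + 2 ⇒ 17p = 11 ⇒ p = 11/17, and the value is (7)·(11/17) − 9 = -76/17.
For Column: with q = P(C2), equating T's and B's payoffs gives 6q − 8 = −11q + 2 ⇒ q = 10/17.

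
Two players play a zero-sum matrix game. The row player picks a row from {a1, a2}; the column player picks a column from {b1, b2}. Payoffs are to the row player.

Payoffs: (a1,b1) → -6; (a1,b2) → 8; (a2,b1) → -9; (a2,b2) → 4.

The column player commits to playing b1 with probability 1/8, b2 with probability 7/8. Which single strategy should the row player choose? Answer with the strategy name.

Expected payoff of a1: (1/8)·(-6) + (7/8)·8 = 25/4.
Expected payoff of a2: (1/8)·(-9) + (7/8)·4 = 19/8.
The largest is 25/4, so the row player's best response is a1.

a1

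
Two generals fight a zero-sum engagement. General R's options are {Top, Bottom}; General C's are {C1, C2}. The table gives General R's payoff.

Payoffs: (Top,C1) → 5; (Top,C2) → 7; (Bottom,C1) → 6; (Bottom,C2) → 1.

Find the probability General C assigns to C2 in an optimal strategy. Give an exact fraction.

1/7

Row minima: Top → 5, Bottom → 1; maximin = 5.
Column maxima: C1 → 6, C2 → 7; minimax = 6.
5 ≠ 6, so there is no saddle point; optimal play is mixed.
Let General R play Top with probability p. Expected payoff against C1: 5p + 6(1−p) = −p + 6; against C2: 7p + 1(1−p) = 6p + 1.
Setting these equal: −p + 6 = 6p + 1 ⇒ −7p = -5 ⇒ p = 5/7, and the value is (-1)·(5/7) + 6 = 37/7.
For General C: with q = P(C1), equating Top's and Bottom's payoffs gives −2q + 7 = 5q + 1 ⇒ q = 6/7.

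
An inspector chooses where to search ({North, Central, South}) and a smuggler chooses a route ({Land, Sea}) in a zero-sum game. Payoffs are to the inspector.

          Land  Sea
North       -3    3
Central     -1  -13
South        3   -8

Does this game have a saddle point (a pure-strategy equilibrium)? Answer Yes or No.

No

Row minima: North → -3, Central → -13, South → -8; maximin = -3.
Column maxima: Land → 3, Sea → 3; minimax = 3.
-3 ≠ 3, so no pure-strategy equilibrium exists.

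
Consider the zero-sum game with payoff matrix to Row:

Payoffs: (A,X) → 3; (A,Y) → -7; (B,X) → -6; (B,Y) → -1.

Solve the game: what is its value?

Row minima: A → -7, B → -6; maximin = -6.
Column maxima: X → 3, Y → -1; minimax = -1.
-6 ≠ -1, so there is no saddle point; optimal play is mixed.
Let Row play A with probability p. Expected payoff against X: 3p + (-6)(1−p) = 9p − 6; against Y: (-7)p + (-1)(1−p) = −6p − 1.
Setting these equal: 9p − 6 = −6p − 1 ⇒ 15p = 5 ⇒ p = 1/3, and the value is (9)·(1/3) − 6 = -3.
For Column: with q = P(X), equating A's and B's payoffs gives 10q − 7 = −5q − 1 ⇒ q = 2/5.

-3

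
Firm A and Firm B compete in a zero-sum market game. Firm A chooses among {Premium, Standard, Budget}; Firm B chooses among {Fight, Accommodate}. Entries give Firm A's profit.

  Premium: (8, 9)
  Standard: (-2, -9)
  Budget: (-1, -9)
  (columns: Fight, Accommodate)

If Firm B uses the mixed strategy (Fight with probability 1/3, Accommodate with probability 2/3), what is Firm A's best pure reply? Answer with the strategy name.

Premium

Expected payoff of Premium: (1/3)·8 + (2/3)·9 = 26/3.
Expected payoff of Standard: (1/3)·(-2) + (2/3)·(-9) = -20/3.
Expected payoff of Budget: (1/3)·(-1) + (2/3)·(-9) = -19/3.
The largest is 26/3, so Firm A's best response is Premium.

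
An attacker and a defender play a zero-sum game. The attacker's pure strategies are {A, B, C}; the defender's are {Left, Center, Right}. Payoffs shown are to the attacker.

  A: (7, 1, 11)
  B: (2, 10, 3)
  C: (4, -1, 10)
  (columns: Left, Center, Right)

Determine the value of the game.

Row minima: A → 1, B → 2, C → -1; maximin = 2.
Column maxima: Left → 7, Center → 10, Right → 11; minimax = 7.
2 ≠ 7, so there is no saddle point; optimal play is mixed.
C is strictly dominated by A, so the attacker never plays it.
Right is strictly dominated by Left (it gives the attacker strictly more in every row), so the defender never plays it.
On the remaining 2×2 (A, B vs Left, Center):
Let the attacker play A with probability p. Expected payoff against Left: 7p + 2(1−p) = 5p + 2; against Center: 1p + 10(1−p) = −9p + 10.
Setting these equal: 5p + 2 = −9p + 10 ⇒ 14p = 8 ⇒ p = 4/7, and the value is (5)·(4/7) + 2 = 34/7.
For the defender: with q = P(Left), equating A's and B's payoffs gives 6q + 1 = −8q + 10 ⇒ q = 9/14.

34/7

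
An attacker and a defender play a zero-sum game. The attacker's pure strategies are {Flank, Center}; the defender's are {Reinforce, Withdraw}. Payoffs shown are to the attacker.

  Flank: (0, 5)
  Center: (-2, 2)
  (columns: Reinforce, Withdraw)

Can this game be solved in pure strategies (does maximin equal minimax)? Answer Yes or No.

Row minima: Flank → 0, Center → -2; maximin = 0.
Column maxima: Reinforce → 0, Withdraw → 5; minimax = 0.
maximin = minimax = 0, so a saddle point exists.

Yes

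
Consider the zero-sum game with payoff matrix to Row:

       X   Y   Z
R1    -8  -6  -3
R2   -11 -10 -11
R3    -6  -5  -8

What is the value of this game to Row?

-46/7

Row minima: R1 → -8, R2 → -11, R3 → -8; maximin = -8.
Column maxima: X → -6, Y → -5, Z → -3; minimax = -6.
-8 ≠ -6, so there is no saddle point; optimal play is mixed.
R2 is strictly dominated by R1, so Row never plays it.
Y is strictly dominated by X (it gives Row strictly more in every row), so Column never plays it.
On the remaining 2×2 (R1, R3 vs X, Z):
Let Row play R1 with probability p. Expected payoff against X: (-8)p + (-6)(1−p) = −2p − 6; against Z: (-3)p + (-8)(1−p) = 5p − 8.
Setting these equal: −2p − 6 = 5p − 8 ⇒ −7p = -2 ⇒ p = 2/7, and the value is (-2)·(2/7) − 6 = -46/7.
For Column: with q = P(X), equating R1's and R3's payoffs gives −5q − 3 = 2q − 8 ⇒ q = 5/7.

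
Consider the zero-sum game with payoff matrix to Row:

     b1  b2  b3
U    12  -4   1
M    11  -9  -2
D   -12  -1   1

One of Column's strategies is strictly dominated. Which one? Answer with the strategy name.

b3

b2 holds Row's payoff strictly below b3 in every row: -4 < 1, -9 < -2, -1 < 1.
So b3 is strictly dominated for Column.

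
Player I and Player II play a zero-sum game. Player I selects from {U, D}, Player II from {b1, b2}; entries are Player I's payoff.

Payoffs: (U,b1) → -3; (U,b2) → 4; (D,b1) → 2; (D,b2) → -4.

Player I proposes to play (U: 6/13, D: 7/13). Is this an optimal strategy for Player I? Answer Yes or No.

Against b1 this mix gives (6/13)·(-3) + (7/13)·2 = -4/13.
Against b2 this mix gives (6/13)·4 + (7/13)·(-4) = -4/13.
All of Player II's active replies (b1, b2) yield -4/13, and no column does worse for Player I. The mix makes Player II indifferent and guarantees -4/13, so it is optimal.

Yes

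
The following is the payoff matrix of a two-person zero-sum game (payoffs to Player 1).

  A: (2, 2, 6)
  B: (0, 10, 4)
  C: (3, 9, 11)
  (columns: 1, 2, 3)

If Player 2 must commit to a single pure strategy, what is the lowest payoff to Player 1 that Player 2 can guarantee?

Column maxima: 1 → 3, 2 → 10, 3 → 11.
The smallest of these is 3.

3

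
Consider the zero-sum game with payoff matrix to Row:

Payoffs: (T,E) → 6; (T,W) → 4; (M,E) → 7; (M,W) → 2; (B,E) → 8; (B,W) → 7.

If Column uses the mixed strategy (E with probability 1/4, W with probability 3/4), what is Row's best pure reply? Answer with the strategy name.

Expected payoff of T: (1/4)·6 + (3/4)·4 = 9/2.
Expected payoff of M: (1/4)·7 + (3/4)·2 = 13/4.
Expected payoff of B: (1/4)·8 + (3/4)·7 = 29/4.
The largest is 29/4, so Row's best response is B.

B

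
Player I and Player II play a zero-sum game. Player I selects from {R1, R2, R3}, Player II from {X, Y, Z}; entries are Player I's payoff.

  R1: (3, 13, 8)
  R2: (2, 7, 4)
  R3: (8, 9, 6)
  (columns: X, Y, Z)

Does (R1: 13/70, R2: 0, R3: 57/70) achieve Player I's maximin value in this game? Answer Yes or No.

No

Against X this mix gives (13/70)·3 + (57/70)·8 = 99/14.
Against Y this mix gives (13/70)·13 + (57/70)·9 = 341/35.
Against Z this mix gives (13/70)·8 + (57/70)·6 = 223/35.
Player II will play Z, holding Player I to 223/35. Shifting weight toward the row that does better against Z would raise this floor (the equalizing mix achieves 46/7 against both Z and X), so the proposed strategy is not optimal.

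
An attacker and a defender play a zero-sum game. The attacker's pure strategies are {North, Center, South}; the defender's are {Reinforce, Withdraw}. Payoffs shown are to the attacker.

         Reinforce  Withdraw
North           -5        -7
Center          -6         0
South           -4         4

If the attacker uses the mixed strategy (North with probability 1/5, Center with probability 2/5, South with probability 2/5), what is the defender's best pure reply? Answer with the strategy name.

Reinforce

If the defender plays Reinforce, the attacker's expected payoff is (1/5)·(-5) + (2/5)·(-6) + (2/5)·(-4) = -5.
If the defender plays Withdraw, the attacker's expected payoff is (1/5)·(-7) + (2/5)·0 + (2/5)·4 = 1/5.
The defender minimizes the attacker's payoff; the smallest is -5, so the best response is Reinforce.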